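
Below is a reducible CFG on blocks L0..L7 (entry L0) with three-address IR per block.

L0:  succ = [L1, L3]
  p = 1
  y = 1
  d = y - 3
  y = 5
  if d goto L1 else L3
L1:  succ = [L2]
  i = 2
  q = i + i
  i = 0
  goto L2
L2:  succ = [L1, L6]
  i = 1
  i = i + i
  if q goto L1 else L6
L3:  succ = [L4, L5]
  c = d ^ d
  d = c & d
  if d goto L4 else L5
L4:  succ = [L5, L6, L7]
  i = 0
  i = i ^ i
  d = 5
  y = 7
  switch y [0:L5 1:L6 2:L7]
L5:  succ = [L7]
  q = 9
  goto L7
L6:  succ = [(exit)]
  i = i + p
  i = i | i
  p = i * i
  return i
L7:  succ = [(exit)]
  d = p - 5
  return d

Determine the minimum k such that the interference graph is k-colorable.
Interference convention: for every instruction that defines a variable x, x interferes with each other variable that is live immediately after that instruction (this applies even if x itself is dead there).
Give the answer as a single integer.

def/use:
  L0 def {d,p,y} use ∅
  L1 def {i,q} use ∅
  L2 def {i} use {q}
  L3 def {c,d} use {d}
  L4 def {d,i,y} use ∅
  L5 def {q} use ∅
  L6 def {i,p} use {i,p}
  L7 def {d} use {p}

Live sets:
  L0: in=∅ out={d,p}
  L1: in={p} out={p,q}
  L2: in={p,q} out={i,p}
  L3: in={d,p} out={p}
  L4: in={p} out={i,p}
  L5: in={p} out={p}
  L6: in={i,p} out=∅
  L7: in={p} out=∅

Conflict graph:
  c — {d,p}
  d — {c,i,p,y}
  i — {d,p,q,y}
  p — {c,d,i,q,y}
  q — {i,p}
  y — {d,i,p}

Registers:
  lower bound: {d,i,p,y} mutually conflict ⇒ χ ≥ 4
  4-colouring: c0={p}  c1={d,q}  c2={c,i}  c3={y}
  χ = 4

Answer: 4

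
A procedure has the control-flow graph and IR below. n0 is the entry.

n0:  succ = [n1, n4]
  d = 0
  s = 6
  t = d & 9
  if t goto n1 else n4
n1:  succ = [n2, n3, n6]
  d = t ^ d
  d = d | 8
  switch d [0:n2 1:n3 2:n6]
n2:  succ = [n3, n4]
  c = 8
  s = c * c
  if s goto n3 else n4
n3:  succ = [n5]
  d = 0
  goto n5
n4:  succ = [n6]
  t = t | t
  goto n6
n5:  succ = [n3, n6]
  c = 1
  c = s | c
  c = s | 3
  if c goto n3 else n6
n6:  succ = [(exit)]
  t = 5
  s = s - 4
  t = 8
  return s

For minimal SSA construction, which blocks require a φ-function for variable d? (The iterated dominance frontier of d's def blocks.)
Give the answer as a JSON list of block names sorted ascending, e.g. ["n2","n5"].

Answer: ["n3", "n4", "n6"]

Derivation:
idom tree: n1←n0 n2←n1 n3←n1 n4←n0 n5←n3 n6←n0
Dom at joins:
  n3: preds {n1,n2,n5}: {n0,n1} ∩ {n0,n1,n2} ∩ {n0,n1,n3,n5} = {n0,n1}; idom=n1
  n4: preds {n0,n2}: {n0} ∩ {n0,n1,n2} = {n0}; idom=n0
  n6: preds {n1,n4,n5}: {n0,n1} ∩ {n0,n4} ∩ {n0,n1,n3,n5} = {n0}; idom=n0

Frontier:
  n3←n1: walk · to n1
  n3←n2: walk n2 to n1
  n3←n5: walk n5→n3 to n1
  n4←n0: walk · to n0
  n4←n2: walk n2→n1 to n0
  n6←n1: walk n1 to n0
  n6←n4: walk n4 to n0
  n6←n5: walk n5→n3→n1 to n0
  DF(n0)=∅
  DF(n1)={n4,n6}
  DF(n2)={n3,n4}
  DF(n3)={n3,n6}
  DF(n4)={n6}
  DF(n5)={n3,n6}
  DF(n6)=∅

φ for d: defs {n0,n1,n3}
  DF⁺ = {n3,n4,n6}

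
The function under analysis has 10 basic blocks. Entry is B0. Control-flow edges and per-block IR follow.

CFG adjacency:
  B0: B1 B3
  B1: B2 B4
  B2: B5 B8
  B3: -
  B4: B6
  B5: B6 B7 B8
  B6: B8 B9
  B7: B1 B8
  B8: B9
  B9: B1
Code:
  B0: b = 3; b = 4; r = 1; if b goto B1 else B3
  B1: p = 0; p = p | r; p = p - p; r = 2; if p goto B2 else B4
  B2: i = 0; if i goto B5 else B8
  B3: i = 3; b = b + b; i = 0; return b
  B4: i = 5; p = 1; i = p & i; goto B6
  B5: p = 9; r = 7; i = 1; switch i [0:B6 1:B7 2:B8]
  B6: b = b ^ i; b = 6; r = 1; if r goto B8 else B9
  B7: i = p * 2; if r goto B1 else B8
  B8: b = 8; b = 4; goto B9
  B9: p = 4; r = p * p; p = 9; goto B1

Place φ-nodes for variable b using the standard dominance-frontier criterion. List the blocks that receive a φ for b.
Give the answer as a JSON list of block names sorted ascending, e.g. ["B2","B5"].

Answer: ["B1", "B8", "B9"]

Derivation:
idom tree: B1←B0 B2←B1 B3←B0 B4←B1 B5←B2 B6←B1 B7←B5 B8←B1 B9←B1
Dom at joins:
  B1: preds {B0,B7,B9}: {B0} ∩ {B0,B1,B2,B5,B7} ∩ {B0,B1,B9} = {B0}; idom=B0
  B6: preds {B4,B5}: {B0,B1,B4} ∩ {B0,B1,B2,B5} = {B0,B1}; idom=B1
  B8: preds {B2,B5,B6,B7}: {B0,B1,B2} ∩ {B0,B1,B2,B5} ∩ {B0,B1,B6} ∩ {B0,B1,B2,B5,B7} = {B0,B1}; idom=B1
  B9: preds {B6,B8}: {B0,B1,B6} ∩ {B0,B1,B8} = {B0,B1}; idom=B1

DF walk-up:
  B1←B0: walk · to B0
  B1←B7: walk B7→B5→B2→B1 to B0
  B1←B9: walk B9→B1 to B0
  B6←B4: walk B4 to B1
  B6←B5: walk B5→B2 to B1
  B8←B2: walk B2 to B1
  B8←B5: walk B5→B2 to B1
  B8←B6: walk B6 to B1
  B8←B7: walk B7→B5→B2 to B1
  B9←B6: walk B6 to B1
  B9←B8: walk B8 to B1
  DF(B0)=∅
  DF(B1)={B1}
  DF(B2)={B1,B6,B8}
  DF(B3)=∅
  DF(B4)={B6}
  DF(B5)={B1,B6,B8}
  DF(B6)={B8,B9}
  DF(B7)={B1,B8}
  DF(B8)={B9}
  DF(B9)={B1}

φ for b: defs {B0,B3,B6,B8}
  DF⁺ = {B1,B8,B9}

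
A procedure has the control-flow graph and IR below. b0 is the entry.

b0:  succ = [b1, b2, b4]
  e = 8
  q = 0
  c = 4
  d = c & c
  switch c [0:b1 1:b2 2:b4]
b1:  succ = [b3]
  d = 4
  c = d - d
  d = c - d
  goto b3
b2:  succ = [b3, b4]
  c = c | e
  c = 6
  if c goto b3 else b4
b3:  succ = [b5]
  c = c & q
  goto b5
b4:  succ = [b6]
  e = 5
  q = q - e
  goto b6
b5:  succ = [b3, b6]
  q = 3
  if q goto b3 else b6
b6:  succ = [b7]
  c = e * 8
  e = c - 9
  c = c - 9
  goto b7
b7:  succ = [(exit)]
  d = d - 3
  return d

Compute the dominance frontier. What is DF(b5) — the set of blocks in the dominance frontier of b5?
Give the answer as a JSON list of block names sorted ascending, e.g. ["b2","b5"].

Answer: ["b3", "b6"]

Working:
idom tree: b1←b0 b2←b0 b3←b0 b4←b0 b5←b3 b6←b0 b7←b6
Dom∩ at merges:
  b3: preds {b1,b2,b5}: {b0,b1} ∩ {b0,b2} ∩ {b0,b3,b5} = {b0}; idom=b0
  b4: preds {b0,b2}: {b0} ∩ {b0,b2} = {b0}; idom=b0
  b6: preds {b4,b5}: {b0,b4} ∩ {b0,b3,b5} = {b0}; idom=b0

DF walk-up:
  join b3 pred b1: b1 stop@b0
  join b3 pred b2: b2 stop@b0
  join b3 pred b5: b5→b3 stop@b0
  join b4 pred b0: · stop@b0
  join b4 pred b2: b2 stop@b0
  join b6 pred b4: b4 stop@b0
  join b6 pred b5: b5→b3 stop@b0
  b0 → ∅
  b1 → {b3}
  b2 → {b3,b4}
  b3 → {b3,b6}
  b4 → {b6}
  b5 → {b3,b6}
  b6 → ∅
  b7 → ∅

DF(b5) = ["b3", "b6"]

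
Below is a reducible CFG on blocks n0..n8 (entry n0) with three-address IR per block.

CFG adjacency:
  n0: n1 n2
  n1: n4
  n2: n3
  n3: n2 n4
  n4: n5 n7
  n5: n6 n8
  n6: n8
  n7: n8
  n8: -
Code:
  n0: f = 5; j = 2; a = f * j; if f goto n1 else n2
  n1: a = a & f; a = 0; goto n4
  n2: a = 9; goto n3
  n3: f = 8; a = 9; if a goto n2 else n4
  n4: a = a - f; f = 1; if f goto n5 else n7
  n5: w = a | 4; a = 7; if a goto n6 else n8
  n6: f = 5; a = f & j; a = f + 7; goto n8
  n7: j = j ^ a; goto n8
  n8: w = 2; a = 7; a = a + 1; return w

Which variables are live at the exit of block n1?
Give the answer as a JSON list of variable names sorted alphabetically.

Answer: ["a", "f", "j"]

Working:
Block summaries:
  n0 def {a,f,j} use ∅
  n1 def {a} use {a,f}
  n2 def {a} use ∅
  n3 def {a,f} use ∅
  n4 def {a,f} use {a,f}
  n5 def {a,w} use {a}
  n6 def {a,f} use {j}
  n7 def {j} use {a,j}
  n8 def {a,w} use ∅

Liveness:
  n0: in=∅ out={a,f,j}
  n1: in={a,f,j} out={a,f,j}
  n2: in={j} out={j}
  n3: in={j} out={a,f,j}
  n4: in={a,f,j} out={a,j}
  n5: in={a,j} out={j}
  n6: in={j} out=∅
  n7: in={a,j} out=∅
  n8: in=∅ out=∅

live-out(n1) = ["a", "f", "j"]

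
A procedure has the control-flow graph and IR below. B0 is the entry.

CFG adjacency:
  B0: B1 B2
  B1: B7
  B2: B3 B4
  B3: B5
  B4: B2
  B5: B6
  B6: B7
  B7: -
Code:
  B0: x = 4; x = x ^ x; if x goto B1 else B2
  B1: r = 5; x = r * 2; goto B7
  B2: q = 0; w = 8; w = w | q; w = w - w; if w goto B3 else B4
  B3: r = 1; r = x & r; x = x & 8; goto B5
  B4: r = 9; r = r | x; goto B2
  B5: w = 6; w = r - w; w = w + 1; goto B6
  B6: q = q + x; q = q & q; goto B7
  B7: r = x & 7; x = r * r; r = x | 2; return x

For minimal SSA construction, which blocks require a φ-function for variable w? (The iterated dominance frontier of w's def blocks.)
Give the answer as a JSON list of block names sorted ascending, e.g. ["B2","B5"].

idom tree: B1←B0 B2←B0 B3←B2 B4←B2 B5←B3 B6←B5 B7←B0
Dom∩ at merges:
  B2: preds {B0,B4}: {B0} ∩ {B0,B2,B4} = {B0}; idom=B0
  B7: preds {B1,B6}: {B0,B1} ∩ {B0,B2,B3,B5,B6} = {B0}; idom=B0

DF walk-up:
  join B2 pred B0: · stop@B0
  join B2 pred B4: B4→B2 stop@B0
  join B7 pred B1: B1 stop@B0
  join B7 pred B6: B6→B5→B3→B2 stop@B0
  DF(B0)=∅
  DF(B1)={B7}
  DF(B2)={B2,B7}
  DF(B3)={B7}
  DF(B4)={B2}
  DF(B5)={B7}
  DF(B6)={B7}
  DF(B7)=∅

φ for w: defs {B2,B5}
  DF⁺ = {B2,B7}

Answer: ["B2", "B7"]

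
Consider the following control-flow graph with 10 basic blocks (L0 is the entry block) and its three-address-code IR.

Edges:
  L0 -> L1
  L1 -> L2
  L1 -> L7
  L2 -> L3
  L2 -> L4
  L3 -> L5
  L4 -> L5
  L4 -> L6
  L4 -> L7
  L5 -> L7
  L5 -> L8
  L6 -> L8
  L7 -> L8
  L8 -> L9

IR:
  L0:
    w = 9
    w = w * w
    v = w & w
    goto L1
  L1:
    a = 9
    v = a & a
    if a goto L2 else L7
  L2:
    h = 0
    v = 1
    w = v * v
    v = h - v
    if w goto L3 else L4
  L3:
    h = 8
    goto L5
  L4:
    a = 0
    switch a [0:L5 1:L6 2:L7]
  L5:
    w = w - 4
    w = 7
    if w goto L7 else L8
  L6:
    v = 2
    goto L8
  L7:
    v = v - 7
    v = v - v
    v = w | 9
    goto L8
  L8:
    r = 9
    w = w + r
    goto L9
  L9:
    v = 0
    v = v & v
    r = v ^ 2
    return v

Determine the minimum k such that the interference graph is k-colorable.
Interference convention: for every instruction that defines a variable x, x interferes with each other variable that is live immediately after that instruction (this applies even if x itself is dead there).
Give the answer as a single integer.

Answer: 3

Derivation:
Block summaries:
  L0: {v,w} / ∅
  L1: {a,v} / ∅
  L2: {h,v,w} / ∅
  L3: {h} / ∅
  L4: {a} / ∅
  L5: {w} / {w}
  L6: {v} / ∅
  L7: {v} / {v,w}
  L8: {r,w} / {w}
  L9: {r,v} / ∅

Liveness:
  L0: in=∅ out={w}
  L1: in={w} out={v,w}
  L2: in=∅ out={v,w}
  L3: in={v,w} out={v,w}
  L4: in={v,w} out={v,w}
  L5: in={v,w} out={v,w}
  L6: in={w} out={w}
  L7: in={v,w} out={w}
  L8: in={w} out=∅
  L9: in=∅ out=∅

Interfere edges:
  a — {v,w}
  h — {v,w}
  r — {v,w}
  v — {a,h,r,w}
  w — {a,h,r,v}

Colouring:
  clique {a,v,w} ⇒ need ≥ 3
  assign a→r2 h→r2 r→r2 v→r0 w→r1 — no edge inside a register ⇒ χ ≤ 3
  χ = 3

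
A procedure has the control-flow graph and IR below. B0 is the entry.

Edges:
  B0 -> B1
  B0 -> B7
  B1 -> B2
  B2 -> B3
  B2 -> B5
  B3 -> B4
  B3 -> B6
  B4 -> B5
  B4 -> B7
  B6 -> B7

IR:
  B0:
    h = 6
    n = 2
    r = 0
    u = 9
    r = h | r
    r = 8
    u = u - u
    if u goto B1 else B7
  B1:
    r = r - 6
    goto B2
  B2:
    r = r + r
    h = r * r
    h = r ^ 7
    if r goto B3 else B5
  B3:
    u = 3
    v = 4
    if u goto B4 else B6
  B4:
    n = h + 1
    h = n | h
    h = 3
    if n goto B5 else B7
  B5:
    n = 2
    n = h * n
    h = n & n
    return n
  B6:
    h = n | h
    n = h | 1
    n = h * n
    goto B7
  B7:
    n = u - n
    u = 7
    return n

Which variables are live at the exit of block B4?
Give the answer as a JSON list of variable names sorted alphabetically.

Per-block:
  B0: {h,n,r,u} / ∅
  B1: {r} / {r}
  B2: {h,r} / {r}
  B3: {u,v} / ∅
  B4: {h,n} / {h}
  B5: {h,n} / {h}
  B6: {h,n} / {h,n}
  B7: {n,u} / {n,u}

Backward fixpoint:
  B0 li=∅ lo={n,r,u}
  B1 li={n,r} lo={n,r}
  B2 li={n,r} lo={h,n}
  B3 li={h,n} lo={h,n,u}
  B4 li={h,u} lo={h,n,u}
  B5 li={h} lo=∅
  B6 li={h,n,u} lo={n,u}
  B7 li={n,u} lo=∅

live-out(B4) = ["h", "n", "u"]

Answer: ["h", "n", "u"]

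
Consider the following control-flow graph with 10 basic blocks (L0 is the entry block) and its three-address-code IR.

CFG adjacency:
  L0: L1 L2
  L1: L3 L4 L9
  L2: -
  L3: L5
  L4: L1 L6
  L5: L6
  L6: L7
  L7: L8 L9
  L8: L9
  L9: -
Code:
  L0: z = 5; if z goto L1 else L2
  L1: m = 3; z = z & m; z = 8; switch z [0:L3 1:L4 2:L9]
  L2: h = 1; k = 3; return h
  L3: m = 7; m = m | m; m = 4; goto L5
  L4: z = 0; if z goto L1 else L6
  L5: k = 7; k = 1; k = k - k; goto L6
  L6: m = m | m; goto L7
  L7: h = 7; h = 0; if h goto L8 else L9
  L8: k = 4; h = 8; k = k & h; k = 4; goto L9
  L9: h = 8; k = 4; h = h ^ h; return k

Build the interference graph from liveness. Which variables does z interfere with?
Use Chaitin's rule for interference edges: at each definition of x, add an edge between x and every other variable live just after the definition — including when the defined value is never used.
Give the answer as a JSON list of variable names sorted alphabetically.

def/use:
  L0 def {z} use ∅
  L1 def {m,z} use {z}
  L2 def {h,k} use ∅
  L3 def {m} use ∅
  L4 def {z} use ∅
  L5 def {k} use ∅
  L6 def {m} use {m}
  L7 def {h} use ∅
  L8 def {h,k} use ∅
  L9 def {h,k} use ∅

Liveness:
  L0: in=∅ out={z}
  L1: in={z} out={m}
  L2: in=∅ out=∅
  L3: in=∅ out={m}
  L4: in={m} out={m,z}
  L5: in={m} out={m}
  L6: in={m} out=∅
  L7: in=∅ out=∅
  L8: in=∅ out=∅
  L9: in=∅ out=∅

Interfere edges:
  h: {k}
  k: {h,m}
  m: {k,z}
  z: {m}

N(z) = ["m"]

Answer: ["m"]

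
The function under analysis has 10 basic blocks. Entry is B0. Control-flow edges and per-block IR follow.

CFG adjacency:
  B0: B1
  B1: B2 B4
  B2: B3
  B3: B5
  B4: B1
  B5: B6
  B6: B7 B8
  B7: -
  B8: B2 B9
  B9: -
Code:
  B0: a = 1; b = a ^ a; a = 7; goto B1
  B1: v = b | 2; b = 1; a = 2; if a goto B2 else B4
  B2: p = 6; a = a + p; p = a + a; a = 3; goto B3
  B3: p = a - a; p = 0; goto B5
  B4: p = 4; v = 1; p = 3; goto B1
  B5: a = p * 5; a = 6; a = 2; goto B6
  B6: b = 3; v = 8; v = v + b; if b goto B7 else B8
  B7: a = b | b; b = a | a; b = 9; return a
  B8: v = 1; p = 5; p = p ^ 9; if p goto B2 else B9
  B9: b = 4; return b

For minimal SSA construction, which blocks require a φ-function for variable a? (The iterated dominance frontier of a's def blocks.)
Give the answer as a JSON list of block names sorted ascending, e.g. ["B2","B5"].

Answer: ["B1", "B2"]

Working:
idom tree: B1←B0 B2←B1 B3←B2 B4←B1 B5←B3 B6←B5 B7←B6 B8←B6 B9←B8
Join-block Dom:
  B1: preds {B0,B4}: {B0} ∩ {B0,B1,B4} = {B0}; idom=B0
  B2: preds {B1,B8}: {B0,B1} ∩ {B0,B1,B2,B3,B5,B6,B8} = {B0,B1}; idom=B1

DF derivation:
  join B1 pred B0: · stop@B0
  join B1 pred B4: B4→B1 stop@B0
  join B2 pred B1: · stop@B1
  join B2 pred B8: B8→B6→B5→B3→B2 stop@B1
  DF(B0)=∅
  DF(B1)={B1}
  DF(B2)={B2}
  DF(B3)={B2}
  DF(B4)={B1}
  DF(B5)={B2}
  DF(B6)={B2}
  DF(B7)=∅
  DF(B8)={B2}
  DF(B9)=∅

φ for a: defs {B0,B1,B2,B5,B7}
  DF⁺ = {B1,B2}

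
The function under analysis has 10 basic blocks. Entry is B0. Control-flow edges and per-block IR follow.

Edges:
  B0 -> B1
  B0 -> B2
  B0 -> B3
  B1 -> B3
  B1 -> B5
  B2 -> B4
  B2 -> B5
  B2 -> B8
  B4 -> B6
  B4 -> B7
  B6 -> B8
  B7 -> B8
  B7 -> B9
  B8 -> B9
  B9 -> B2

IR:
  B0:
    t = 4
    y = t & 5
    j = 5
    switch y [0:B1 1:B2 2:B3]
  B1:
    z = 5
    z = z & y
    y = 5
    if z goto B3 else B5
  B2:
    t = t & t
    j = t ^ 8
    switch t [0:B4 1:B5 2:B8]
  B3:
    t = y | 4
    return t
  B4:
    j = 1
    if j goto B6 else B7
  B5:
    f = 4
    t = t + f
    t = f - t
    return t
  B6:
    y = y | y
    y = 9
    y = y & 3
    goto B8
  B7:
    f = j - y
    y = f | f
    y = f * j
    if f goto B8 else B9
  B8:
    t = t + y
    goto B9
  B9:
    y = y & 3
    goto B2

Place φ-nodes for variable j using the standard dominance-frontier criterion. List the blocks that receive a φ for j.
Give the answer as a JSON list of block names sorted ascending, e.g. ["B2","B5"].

Answer: ["B2", "B5", "B8", "B9"]

Derivation:
idom tree: B1←B0 B2←B0 B3←B0 B4←B2 B5←B0 B6←B4 B7←B4 B8←B2 B9←B2
Dom at joins:
  B2: preds {B0,B9}: {B0} ∩ {B0,B2,B9} = {B0}; idom=B0
  B3: preds {B0,B1}: {B0} ∩ {B0,B1} = {B0}; idom=B0
  B5: preds {B1,B2}: {B0,B1} ∩ {B0,B2} = {B0}; idom=B0
  B8: preds {B2,B6,B7}: {B0,B2} ∩ {B0,B2,B4,B6} ∩ {B0,B2,B4,B7} = {B0,B2}; idom=B2
  B9: preds {B7,B8}: {B0,B2,B4,B7} ∩ {B0,B2,B8} = {B0,B2}; idom=B2

Frontier:
  join B2 pred B0: · stop@B0
  join B2 pred B9: B9→B2 stop@B0
  join B3 pred B0: · stop@B0
  join B3 pred B1: B1 stop@B0
  join B5 pred B1: B1 stop@B0
  join B5 pred B2: B2 stop@B0
  join B8 pred B2: · stop@B2
  join B8 pred B6: B6→B4 stop@B2
  join B8 pred B7: B7→B4 stop@B2
  join B9 pred B7: B7→B4 stop@B2
  join B9 pred B8: B8 stop@B2
  DF(B0)=∅
  DF(B1)={B3,B5}
  DF(B2)={B2,B5}
  DF(B3)=∅
  DF(B4)={B8,B9}
  DF(B5)=∅
  DF(B6)={B8}
  DF(B7)={B8,B9}
  DF(B8)={B9}
  DF(B9)={B2}

φ for j: defs {B0,B2,B4}
  DF⁺ = {B2,B5,B8,B9}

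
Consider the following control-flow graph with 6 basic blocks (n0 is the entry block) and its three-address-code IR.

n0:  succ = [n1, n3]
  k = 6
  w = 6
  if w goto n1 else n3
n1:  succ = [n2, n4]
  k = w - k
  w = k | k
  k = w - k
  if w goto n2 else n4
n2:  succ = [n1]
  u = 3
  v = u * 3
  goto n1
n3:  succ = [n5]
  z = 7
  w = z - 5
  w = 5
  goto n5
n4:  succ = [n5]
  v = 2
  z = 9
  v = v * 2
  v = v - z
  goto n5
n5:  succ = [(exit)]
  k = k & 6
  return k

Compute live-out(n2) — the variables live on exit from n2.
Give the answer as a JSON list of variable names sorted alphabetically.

Answer: ["k", "w"]

Analysis:
Per-block:
  n0: {k,w} / ∅
  n1: {k,w} / {k,w}
  n2: {u,v} / ∅
  n3: {w,z} / ∅
  n4: {v,z} / ∅
  n5: {k} / {k}

Live sets:
  n0: in=∅ out={k,w}
  n1: in={k,w} out={k,w}
  n2: in={k,w} out={k,w}
  n3: in={k} out={k}
  n4: in={k} out={k}
  n5: in={k} out=∅

live-out(n2) = ["k", "w"]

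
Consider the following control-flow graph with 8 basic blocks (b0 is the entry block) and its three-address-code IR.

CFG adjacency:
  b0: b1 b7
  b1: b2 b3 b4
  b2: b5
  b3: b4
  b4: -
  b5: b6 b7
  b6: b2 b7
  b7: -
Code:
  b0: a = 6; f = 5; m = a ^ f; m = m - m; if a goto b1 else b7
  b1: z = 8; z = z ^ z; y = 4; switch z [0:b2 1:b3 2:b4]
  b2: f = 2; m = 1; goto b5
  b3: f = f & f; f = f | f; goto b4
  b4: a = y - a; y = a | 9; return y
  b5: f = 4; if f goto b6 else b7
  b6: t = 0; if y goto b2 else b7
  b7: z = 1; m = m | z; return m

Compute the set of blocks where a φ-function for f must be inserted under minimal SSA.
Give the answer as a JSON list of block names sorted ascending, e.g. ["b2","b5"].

idom tree: b1←b0 b2←b1 b3←b1 b4←b1 b5←b2 b6←b5 b7←b0
Join-block Dom:
  b2: preds {b1,b6}: {b0,b1} ∩ {b0,b1,b2,b5,b6} = {b0,b1}; idom=b1
  b4: preds {b1,b3}: {b0,b1} ∩ {b0,b1,b3} = {b0,b1}; idom=b1
  b7: preds {b0,b5,b6}: {b0} ∩ {b0,b1,b2,b5} ∩ {b0,b1,b2,b5,b6} = {b0}; idom=b0

Frontier:
  b2←b1: walk · to b1
  b2←b6: walk b6→b5→b2 to b1
  b4←b1: walk · to b1
  b4←b3: walk b3 to b1
  b7←b0: walk · to b0
  b7←b5: walk b5→b2→b1 to b0
  b7←b6: walk b6→b5→b2→b1 to b0
  b0 → ∅
  b1 → {b7}
  b2 → {b2,b7}
  b3 → {b4}
  b4 → ∅
  b5 → {b2,b7}
  b6 → {b2,b7}
  b7 → ∅

φ for f: defs {b0,b2,b3,b5}
  DF⁺ = {b2,b4,b7}

Answer: ["b2", "b4", "b7"]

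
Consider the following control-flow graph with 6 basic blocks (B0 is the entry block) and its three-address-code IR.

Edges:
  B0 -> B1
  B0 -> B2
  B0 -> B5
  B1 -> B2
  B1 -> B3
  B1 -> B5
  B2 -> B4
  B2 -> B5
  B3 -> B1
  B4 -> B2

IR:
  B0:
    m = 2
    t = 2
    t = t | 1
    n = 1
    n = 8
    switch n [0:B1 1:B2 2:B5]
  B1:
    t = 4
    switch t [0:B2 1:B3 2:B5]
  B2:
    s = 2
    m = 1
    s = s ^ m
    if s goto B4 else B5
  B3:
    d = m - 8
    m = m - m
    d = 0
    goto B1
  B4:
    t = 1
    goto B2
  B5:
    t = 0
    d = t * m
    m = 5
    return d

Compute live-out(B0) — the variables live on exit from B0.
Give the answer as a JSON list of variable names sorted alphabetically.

def/use:
  B0: def={m,n,t} ue=∅
  B1: def={t} ue=∅
  B2: def={m,s} ue=∅
  B3: def={d,m} ue={m}
  B4: def={t} ue=∅
  B5: def={d,m,t} ue={m}

Live sets:
  B0: in=∅ out={m}
  B1: in={m} out={m}
  B2: in=∅ out={m}
  B3: in={m} out={m}
  B4: in=∅ out=∅
  B5: in={m} out=∅

live-out(B0) = ["m"]

Answer: ["m"]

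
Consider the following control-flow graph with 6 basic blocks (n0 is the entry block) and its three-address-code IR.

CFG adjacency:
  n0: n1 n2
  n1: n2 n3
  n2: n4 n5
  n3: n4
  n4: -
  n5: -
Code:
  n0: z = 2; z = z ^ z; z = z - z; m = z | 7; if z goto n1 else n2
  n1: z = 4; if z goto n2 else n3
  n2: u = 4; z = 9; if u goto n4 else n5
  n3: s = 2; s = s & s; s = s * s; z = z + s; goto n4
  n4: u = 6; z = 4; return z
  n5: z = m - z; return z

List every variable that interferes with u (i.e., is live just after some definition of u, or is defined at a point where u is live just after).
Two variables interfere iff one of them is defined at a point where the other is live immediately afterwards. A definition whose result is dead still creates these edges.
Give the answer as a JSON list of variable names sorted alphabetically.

Per-block:
  n0: def={m,z} ue=∅
  n1: def={z} ue=∅
  n2: def={u,z} ue=∅
  n3: def={s,z} ue={z}
  n4: def={u,z} ue=∅
  n5: def={z} ue={m,z}

Live sets:
  n0 li=∅ lo={m}
  n1 li={m} lo={m,z}
  n2 li={m} lo={m,z}
  n3 li={z} lo=∅
  n4 li=∅ lo=∅
  n5 li={m,z} lo=∅

Conflict graph:
  m↔{u,z}
  s↔{z}
  u↔{m,z}
  z↔{m,s,u}

N(u) = ["m", "z"]

Answer: ["m", "z"]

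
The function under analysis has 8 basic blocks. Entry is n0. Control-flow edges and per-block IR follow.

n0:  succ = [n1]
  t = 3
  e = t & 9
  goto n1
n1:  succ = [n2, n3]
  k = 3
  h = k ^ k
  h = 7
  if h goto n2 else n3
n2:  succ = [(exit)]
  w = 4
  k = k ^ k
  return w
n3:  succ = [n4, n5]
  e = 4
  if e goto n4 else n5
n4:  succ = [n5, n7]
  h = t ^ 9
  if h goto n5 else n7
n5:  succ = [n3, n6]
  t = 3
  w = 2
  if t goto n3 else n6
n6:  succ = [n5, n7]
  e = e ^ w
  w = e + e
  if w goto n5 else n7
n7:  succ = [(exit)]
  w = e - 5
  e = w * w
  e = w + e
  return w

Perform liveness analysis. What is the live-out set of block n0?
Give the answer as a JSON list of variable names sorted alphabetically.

Answer: ["t"]

Analysis:
Per-block:
  n0: def={e,t} ue=∅
  n1: def={h,k} ue=∅
  n2: def={k,w} ue={k}
  n3: def={e} ue=∅
  n4: def={h} ue={t}
  n5: def={t,w} ue=∅
  n6: def={e,w} ue={e,w}
  n7: def={e,w} ue={e}

Liveness:
  n0: in=∅ out={t}
  n1: in={t} out={k,t}
  n2: in={k} out=∅
  n3: in={t} out={e,t}
  n4: in={e,t} out={e}
  n5: in={e} out={e,t,w}
  n6: in={e,w} out={e}
  n7: in={e} out=∅

live-out(n0) = ["t"]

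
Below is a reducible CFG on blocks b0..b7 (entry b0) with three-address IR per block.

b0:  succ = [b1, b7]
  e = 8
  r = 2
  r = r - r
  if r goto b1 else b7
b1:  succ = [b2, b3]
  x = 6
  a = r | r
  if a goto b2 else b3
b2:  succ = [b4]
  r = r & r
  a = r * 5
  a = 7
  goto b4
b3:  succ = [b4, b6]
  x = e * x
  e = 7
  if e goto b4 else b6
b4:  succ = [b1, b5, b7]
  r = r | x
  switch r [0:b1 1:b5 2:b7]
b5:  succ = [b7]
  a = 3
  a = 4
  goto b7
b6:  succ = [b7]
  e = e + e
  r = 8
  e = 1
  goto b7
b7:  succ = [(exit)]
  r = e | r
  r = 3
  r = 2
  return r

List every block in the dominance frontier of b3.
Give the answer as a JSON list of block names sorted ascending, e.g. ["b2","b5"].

idom tree: b1←b0 b2←b1 b3←b1 b4←b1 b5←b4 b6←b3 b7←b0
Dom∩ at merges:
  b1: preds {b0,b4}: {b0} ∩ {b0,b1,b4} = {b0}; idom=b0
  b4: preds {b2,b3}: {b0,b1,b2} ∩ {b0,b1,b3} = {b0,b1}; idom=b1
  b7: preds {b0,b4,b5,b6}: {b0} ∩ {b0,b1,b4} ∩ {b0,b1,b4,b5} ∩ {b0,b1,b3,b6} = {b0}; idom=b0

Frontier:
  b1←b0: walk · to b0
  b1←b4: walk b4→b1 to b0
  b4←b2: walk b2 to b1
  b4←b3: walk b3 to b1
  b7←b0: walk · to b0
  b7←b4: walk b4→b1 to b0
  b7←b5: walk b5→b4→b1 to b0
  b7←b6: walk b6→b3→b1 to b0
  b0 → ∅
  b1 → {b1,b7}
  b2 → {b4}
  b3 → {b4,b7}
  b4 → {b1,b7}
  b5 → {b7}
  b6 → {b7}
  b7 → ∅

DF(b3) = ["b4", "b7"]

Answer: ["b4", "b7"]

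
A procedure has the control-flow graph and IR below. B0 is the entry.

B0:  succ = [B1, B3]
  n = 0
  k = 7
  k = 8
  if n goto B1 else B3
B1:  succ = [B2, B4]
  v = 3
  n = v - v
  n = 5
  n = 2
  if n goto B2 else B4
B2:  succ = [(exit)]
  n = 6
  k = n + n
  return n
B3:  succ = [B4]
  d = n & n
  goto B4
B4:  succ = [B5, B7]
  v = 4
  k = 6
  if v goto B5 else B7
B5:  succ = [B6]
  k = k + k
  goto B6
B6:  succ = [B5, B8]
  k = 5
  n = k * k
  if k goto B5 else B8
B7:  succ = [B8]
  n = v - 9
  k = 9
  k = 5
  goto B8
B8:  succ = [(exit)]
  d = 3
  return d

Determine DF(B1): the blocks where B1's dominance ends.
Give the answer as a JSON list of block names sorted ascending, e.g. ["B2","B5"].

Answer: ["B4"]

Derivation:
idom tree: B1←B0 B2←B1 B3←B0 B4←B0 B5←B4 B6←B5 B7←B4 B8←B4
Join-block Dom:
  B4: preds {B1,B3}: {B0,B1} ∩ {B0,B3} = {B0}; idom=B0
  B5: preds {B4,B6}: {B0,B4} ∩ {B0,B4,B5,B6} = {B0,B4}; idom=B4
  B8: preds {B6,B7}: {B0,B4,B5,B6} ∩ {B0,B4,B7} = {B0,B4}; idom=B4

DF walk-up:
  B4←B1: walk B1 to B0
  B4←B3: walk B3 to B0
  B5←B4: walk · to B4
  B5←B6: walk B6→B5 to B4
  B8←B6: walk B6→B5 to B4
  B8←B7: walk B7 to B4
  B0: DF=∅
  B1: DF={B4}
  B2: DF=∅
  B3: DF={B4}
  B4: DF=∅
  B5: DF={B5,B8}
  B6: DF={B5,B8}
  B7: DF={B8}
  B8: DF=∅

DF(B1) = ["B4"]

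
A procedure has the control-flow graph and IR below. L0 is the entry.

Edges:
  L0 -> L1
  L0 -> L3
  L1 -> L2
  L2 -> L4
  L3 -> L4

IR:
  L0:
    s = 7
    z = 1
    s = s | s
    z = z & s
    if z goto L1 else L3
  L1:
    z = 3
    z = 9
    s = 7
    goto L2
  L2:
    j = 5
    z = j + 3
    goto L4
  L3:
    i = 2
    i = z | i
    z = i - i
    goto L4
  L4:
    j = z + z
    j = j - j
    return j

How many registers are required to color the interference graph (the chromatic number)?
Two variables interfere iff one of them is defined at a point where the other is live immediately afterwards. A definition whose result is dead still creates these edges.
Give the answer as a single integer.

Block summaries:
  L0: def={s,z} ue=∅
  L1: def={s,z} ue=∅
  L2: def={j,z} ue=∅
  L3: def={i,z} ue={z}
  L4: def={j} ue={z}

Live sets:
  L0: in=∅ out={z}
  L1: in=∅ out=∅
  L2: in=∅ out={z}
  L3: in={z} out={z}
  L4: in={z} out=∅

Conflict graph:
  i: {z}
  j: ∅
  s: {z}
  z: {i,s}

Registers:
  clique {i,z} ⇒ need ≥ 2
  2-colouring: r0={j,z}  r1={i,s}
  χ = 2

Answer: 2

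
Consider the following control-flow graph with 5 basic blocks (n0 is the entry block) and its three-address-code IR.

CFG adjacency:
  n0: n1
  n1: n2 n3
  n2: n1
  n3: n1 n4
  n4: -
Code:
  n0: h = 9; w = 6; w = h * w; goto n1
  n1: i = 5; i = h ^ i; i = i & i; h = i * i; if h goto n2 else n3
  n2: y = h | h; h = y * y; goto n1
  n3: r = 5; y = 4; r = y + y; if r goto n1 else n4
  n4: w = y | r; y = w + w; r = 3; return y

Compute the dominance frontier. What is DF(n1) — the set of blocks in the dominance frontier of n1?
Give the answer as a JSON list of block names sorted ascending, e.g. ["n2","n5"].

Answer: ["n1"]

Analysis:
idom tree: n1←n0 n2←n1 n3←n1 n4←n3
Dom at joins:
  n1: preds {n0,n2,n3}: {n0} ∩ {n0,n1,n2} ∩ {n0,n1,n3} = {n0}; idom=n0

Frontier:
  join n1 pred n0: · stop@n0
  join n1 pred n2: n2→n1 stop@n0
  join n1 pred n3: n3→n1 stop@n0
  DF(n0)=∅
  DF(n1)={n1}
  DF(n2)={n1}
  DF(n3)={n1}
  DF(n4)=∅

DF(n1) = ["n1"]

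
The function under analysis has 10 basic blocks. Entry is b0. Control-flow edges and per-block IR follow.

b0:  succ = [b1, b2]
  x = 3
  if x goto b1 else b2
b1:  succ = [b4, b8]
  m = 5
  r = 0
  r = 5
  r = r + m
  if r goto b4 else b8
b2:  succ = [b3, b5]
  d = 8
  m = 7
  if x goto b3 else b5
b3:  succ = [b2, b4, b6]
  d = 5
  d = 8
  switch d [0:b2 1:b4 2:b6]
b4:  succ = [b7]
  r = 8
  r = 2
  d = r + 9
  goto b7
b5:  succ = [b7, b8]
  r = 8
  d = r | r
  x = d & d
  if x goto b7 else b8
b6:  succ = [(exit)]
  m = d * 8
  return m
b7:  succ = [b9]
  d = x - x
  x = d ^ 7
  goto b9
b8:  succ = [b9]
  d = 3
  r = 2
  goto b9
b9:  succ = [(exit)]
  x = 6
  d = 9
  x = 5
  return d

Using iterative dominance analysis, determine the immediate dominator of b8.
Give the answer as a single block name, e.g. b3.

Answer: b0

Analysis:
idom tree: b1←b0 b2←b0 b3←b2 b4←b0 b5←b2 b6←b3 b7←b0 b8←b0 b9←b0
Join-block Dom:
  b2: preds {b0,b3}: {b0} ∩ {b0,b2,b3} = {b0}; idom=b0
  b4: preds {b1,b3}: {b0,b1} ∩ {b0,b2,b3} = {b0}; idom=b0
  b7: preds {b4,b5}: {b0,b4} ∩ {b0,b2,b5} = {b0}; idom=b0
  b8: preds {b1,b5}: {b0,b1} ∩ {b0,b2,b5} = {b0}; idom=b0
  b9: preds {b7,b8}: {b0,b7} ∩ {b0,b8} = {b0}; idom=b0

idom(b8) = b0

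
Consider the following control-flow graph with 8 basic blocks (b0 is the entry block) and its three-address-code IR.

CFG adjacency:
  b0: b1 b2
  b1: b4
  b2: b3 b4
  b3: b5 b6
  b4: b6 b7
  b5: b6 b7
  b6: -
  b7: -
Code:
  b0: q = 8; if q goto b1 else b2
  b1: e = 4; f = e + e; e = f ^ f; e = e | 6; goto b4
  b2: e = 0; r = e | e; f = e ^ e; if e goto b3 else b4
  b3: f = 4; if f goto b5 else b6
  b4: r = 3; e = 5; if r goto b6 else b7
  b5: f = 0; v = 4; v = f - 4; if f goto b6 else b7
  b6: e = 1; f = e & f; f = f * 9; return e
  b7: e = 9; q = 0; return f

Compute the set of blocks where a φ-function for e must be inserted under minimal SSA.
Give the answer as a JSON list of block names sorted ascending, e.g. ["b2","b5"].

Answer: ["b4", "b6", "b7"]

Derivation:
idom tree: b1←b0 b2←b0 b3←b2 b4←b0 b5←b3 b6←b0 b7←b0
Dom∩ at merges:
  b4: preds {b1,b2}: {b0,b1} ∩ {b0,b2} = {b0}; idom=b0
  b6: preds {b3,b4,b5}: {b0,b2,b3} ∩ {b0,b4} ∩ {b0,b2,b3,b5} = {b0}; idom=b0
  b7: preds {b4,b5}: {b0,b4} ∩ {b0,b2,b3,b5} = {b0}; idom=b0

DF derivation:
  join b4 pred b1: b1 stop@b0
  join b4 pred b2: b2 stop@b0
  join b6 pred b3: b3→b2 stop@b0
  join b6 pred b4: b4 stop@b0
  join b6 pred b5: b5→b3→b2 stop@b0
  join b7 pred b4: b4 stop@b0
  join b7 pred b5: b5→b3→b2 stop@b0
  b0: DF=∅
  b1: DF={b4}
  b2: DF={b4,b6,b7}
  b3: DF={b6,b7}
  b4: DF={b6,b7}
  b5: DF={b6,b7}
  b6: DF=∅
  b7: DF=∅

φ for e: defs {b1,b2,b4,b6,b7}
  DF⁺ = {b4,b6,b7}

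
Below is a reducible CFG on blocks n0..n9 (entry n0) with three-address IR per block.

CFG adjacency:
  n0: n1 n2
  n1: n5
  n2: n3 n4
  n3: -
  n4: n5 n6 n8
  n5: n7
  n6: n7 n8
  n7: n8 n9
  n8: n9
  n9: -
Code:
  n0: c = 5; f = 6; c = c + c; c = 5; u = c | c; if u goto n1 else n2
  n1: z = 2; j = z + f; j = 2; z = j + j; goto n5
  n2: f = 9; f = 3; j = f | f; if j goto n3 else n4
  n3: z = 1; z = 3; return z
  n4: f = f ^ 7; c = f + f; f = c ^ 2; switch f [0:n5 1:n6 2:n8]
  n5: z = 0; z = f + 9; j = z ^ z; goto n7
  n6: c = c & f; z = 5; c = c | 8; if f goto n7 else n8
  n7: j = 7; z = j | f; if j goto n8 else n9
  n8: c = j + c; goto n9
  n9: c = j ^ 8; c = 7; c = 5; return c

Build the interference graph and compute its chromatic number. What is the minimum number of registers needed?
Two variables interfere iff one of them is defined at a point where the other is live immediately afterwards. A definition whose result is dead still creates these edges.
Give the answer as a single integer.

Answer: 4

Analysis:
Per-block:
  n0 def {c,f,u} use ∅
  n1 def {j,z} use {f}
  n2 def {f,j} use ∅
  n3 def {z} use ∅
  n4 def {c,f} use {f}
  n5 def {j,z} use {f}
  n6 def {c,z} use {c,f}
  n7 def {j,z} use {f}
  n8 def {c} use {c,j}
  n9 def {c} use {j}

Liveness:
  n0: in=∅ out={c,f}
  n1: in={c,f} out={c,f}
  n2: in=∅ out={f,j}
  n3: in=∅ out=∅
  n4: in={f,j} out={c,f,j}
  n5: in={c,f} out={c,f}
  n6: in={c,f,j} out={c,f,j}
  n7: in={c,f} out={c,j}
  n8: in={c,j} out={j}
  n9: in={j} out=∅

Interference:
  c↔{f,j,u,z}
  f↔{c,j,u,z}
  j↔{c,f,z}
  u↔{c,f}
  z↔{c,f,j}

Chromatic number:
  lower bound: {c,f,j,z} mutually conflict ⇒ χ ≥ 4
  assign c→R0 f→R1 j→R2 u→R2 z→R3 — no edge inside a register ⇒ χ ≤ 4
  χ = 4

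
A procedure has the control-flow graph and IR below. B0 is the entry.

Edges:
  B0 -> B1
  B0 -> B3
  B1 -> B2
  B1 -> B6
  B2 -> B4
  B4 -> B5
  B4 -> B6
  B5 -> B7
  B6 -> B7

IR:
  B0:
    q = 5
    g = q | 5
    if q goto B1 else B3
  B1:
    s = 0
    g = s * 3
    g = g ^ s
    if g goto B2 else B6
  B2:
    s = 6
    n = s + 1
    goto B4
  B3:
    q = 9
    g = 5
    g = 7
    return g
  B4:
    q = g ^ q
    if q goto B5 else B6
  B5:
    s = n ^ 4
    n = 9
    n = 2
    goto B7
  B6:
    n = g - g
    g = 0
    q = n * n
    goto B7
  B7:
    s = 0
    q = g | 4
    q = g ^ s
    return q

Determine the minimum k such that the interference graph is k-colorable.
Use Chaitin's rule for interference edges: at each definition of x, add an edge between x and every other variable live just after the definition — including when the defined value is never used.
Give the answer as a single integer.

Answer: 3

Analysis:
Block summaries:
  B0 def {g,q} use ∅
  B1 def {g,s} use ∅
  B2 def {n,s} use ∅
  B3 def {g,q} use ∅
  B4 def {q} use {g,q}
  B5 def {n,s} use {n}
  B6 def {g,n,q} use {g}
  B7 def {q,s} use {g}

Live sets:
  live B0: ∅→{q}
  live B1: {q}→{g,q}
  live B2: {g,q}→{g,n,q}
  live B3: ∅→∅
  live B4: {g,n,q}→{g,n}
  live B5: {g,n}→{g}
  live B6: {g}→{g}
  live B7: {g}→∅

Conflict graph:
  g: {n,q,s}
  n: {g,q}
  q: {g,n,s}
  s: {g,q}

Colouring:
  {g,n,q} pairwise interfere (3-clique) ⇒ χ ≥ 3
  assign g→R0 n→R2 q→R1 s→R2 — no edge inside a register ⇒ χ ≤ 3
  χ = 3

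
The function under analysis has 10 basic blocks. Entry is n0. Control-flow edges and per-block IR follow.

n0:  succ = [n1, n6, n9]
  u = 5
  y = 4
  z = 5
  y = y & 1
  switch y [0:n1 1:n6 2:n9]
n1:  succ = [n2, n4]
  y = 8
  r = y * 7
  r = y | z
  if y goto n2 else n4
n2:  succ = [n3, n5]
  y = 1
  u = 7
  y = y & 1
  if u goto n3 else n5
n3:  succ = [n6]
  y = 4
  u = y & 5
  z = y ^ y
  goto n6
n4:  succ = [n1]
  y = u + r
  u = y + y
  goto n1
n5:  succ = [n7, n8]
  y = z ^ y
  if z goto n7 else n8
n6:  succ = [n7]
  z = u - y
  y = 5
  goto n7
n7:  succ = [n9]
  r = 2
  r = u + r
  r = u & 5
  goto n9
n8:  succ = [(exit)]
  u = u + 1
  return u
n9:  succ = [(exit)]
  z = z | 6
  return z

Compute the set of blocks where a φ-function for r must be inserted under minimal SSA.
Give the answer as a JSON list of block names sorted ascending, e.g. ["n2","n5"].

idom tree: n1←n0 n2←n1 n3←n2 n4←n1 n5←n2 n6←n0 n7←n0 n8←n5 n9←n0
Join-block Dom:
  n1: preds {n0,n4}: {n0} ∩ {n0,n1,n4} = {n0}; idom=n0
  n6: preds {n0,n3}: {n0} ∩ {n0,n1,n2,n3} = {n0}; idom=n0
  n7: preds {n5,n6}: {n0,n1,n2,n5} ∩ {n0,n6} = {n0}; idom=n0
  n9: preds {n0,n7}: {n0} ∩ {n0,n7} = {n0}; idom=n0

DF derivation:
  join n1 pred n0: · stop@n0
  join n1 pred n4: n4→n1 stop@n0
  join n6 pred n0: · stop@n0
  join n6 pred n3: n3→n2→n1 stop@n0
  join n7 pred n5: n5→n2→n1 stop@n0
  join n7 pred n6: n6 stop@n0
  join n9 pred n0: · stop@n0
  join n9 pred n7: n7 stop@n0
  n0: DF=∅
  n1: DF={n1,n6,n7}
  n2: DF={n6,n7}
  n3: DF={n6}
  n4: DF={n1}
  n5: DF={n7}
  n6: DF={n7}
  n7: DF={n9}
  n8: DF=∅
  n9: DF=∅

φ for r: defs {n1,n7}
  DF⁺ = {n1,n6,n7,n9}

Answer: ["n1", "n6", "n7", "n9"]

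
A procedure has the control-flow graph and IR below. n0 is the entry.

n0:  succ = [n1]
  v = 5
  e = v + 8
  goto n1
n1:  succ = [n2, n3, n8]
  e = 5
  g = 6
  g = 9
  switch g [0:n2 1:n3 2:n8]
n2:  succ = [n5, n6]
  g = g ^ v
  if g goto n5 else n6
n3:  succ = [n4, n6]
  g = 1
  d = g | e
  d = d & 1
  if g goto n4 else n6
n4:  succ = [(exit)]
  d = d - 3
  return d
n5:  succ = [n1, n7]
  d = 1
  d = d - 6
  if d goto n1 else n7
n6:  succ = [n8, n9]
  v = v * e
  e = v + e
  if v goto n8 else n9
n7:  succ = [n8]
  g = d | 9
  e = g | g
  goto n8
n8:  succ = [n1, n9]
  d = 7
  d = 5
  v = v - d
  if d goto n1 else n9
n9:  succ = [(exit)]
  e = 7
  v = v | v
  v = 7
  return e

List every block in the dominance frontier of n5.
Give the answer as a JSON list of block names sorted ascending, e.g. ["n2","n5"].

idom tree: n1←n0 n2←n1 n3←n1 n4←n3 n5←n2 n6←n1 n7←n5 n8←n1 n9←n1
Dom∩ at merges:
  n1: preds {n0,n5,n8}: {n0} ∩ {n0,n1,n2,n5} ∩ {n0,n1,n8} = {n0}; idom=n0
  n6: preds {n2,n3}: {n0,n1,n2} ∩ {n0,n1,n3} = {n0,n1}; idom=n1
  n8: preds {n1,n6,n7}: {n0,n1} ∩ {n0,n1,n6} ∩ {n0,n1,n2,n5,n7} = {n0,n1}; idom=n1
  n9: preds {n6,n8}: {n0,n1,n6} ∩ {n0,n1,n8} = {n0,n1}; idom=n1

DF derivation:
  n1←n0: walk · to n0
  n1←n5: walk n5→n2→n1 to n0
  n1←n8: walk n8→n1 to n0
  n6←n2: walk n2 to n1
  n6←n3: walk n3 to n1
  n8←n1: walk · to n1
  n8←n6: walk n6 to n1
  n8←n7: walk n7→n5→n2 to n1
  n9←n6: walk n6 to n1
  n9←n8: walk n8 to n1
  DF(n0)=∅
  DF(n1)={n1}
  DF(n2)={n1,n6,n8}
  DF(n3)={n6}
  DF(n4)=∅
  DF(n5)={n1,n8}
  DF(n6)={n8,n9}
  DF(n7)={n8}
  DF(n8)={n1,n9}
  DF(n9)=∅

DF(n5) = ["n1", "n8"]

Answer: ["n1", "n8"]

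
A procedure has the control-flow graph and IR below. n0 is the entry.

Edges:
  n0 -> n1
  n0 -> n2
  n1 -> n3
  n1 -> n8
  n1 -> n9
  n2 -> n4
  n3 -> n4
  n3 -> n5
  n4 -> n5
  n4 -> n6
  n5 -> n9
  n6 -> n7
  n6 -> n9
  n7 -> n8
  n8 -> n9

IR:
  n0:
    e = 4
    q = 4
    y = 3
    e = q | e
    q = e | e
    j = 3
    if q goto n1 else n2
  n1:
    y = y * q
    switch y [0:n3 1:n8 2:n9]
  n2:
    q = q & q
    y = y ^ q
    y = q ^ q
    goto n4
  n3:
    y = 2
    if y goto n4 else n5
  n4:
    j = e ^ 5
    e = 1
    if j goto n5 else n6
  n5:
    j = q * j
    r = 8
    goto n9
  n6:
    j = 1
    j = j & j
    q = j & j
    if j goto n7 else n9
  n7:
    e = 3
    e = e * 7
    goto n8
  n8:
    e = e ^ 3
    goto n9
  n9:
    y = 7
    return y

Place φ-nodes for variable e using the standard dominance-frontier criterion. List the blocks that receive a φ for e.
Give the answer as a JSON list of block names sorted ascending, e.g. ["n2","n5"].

Answer: ["n5", "n8", "n9"]

Derivation:
idom tree: n1←n0 n2←n0 n3←n1 n4←n0 n5←n0 n6←n4 n7←n6 n8←n0 n9←n0
Dom at joins:
  n4: preds {n2,n3}: {n0,n2} ∩ {n0,n1,n3} = {n0}; idom=n0
  n5: preds {n3,n4}: {n0,n1,n3} ∩ {n0,n4} = {n0}; idom=n0
  n8: preds {n1,n7}: {n0,n1} ∩ {n0,n4,n6,n7} = {n0}; idom=n0
  n9: preds {n1,n5,n6,n8}: {n0,n1} ∩ {n0,n5} ∩ {n0,n4,n6} ∩ {n0,n8} = {n0}; idom=n0

DF derivation:
  n4←n2: walk n2 to n0
  n4←n3: walk n3→n1 to n0
  n5←n3: walk n3→n1 to n0
  n5←n4: walk n4 to n0
  n8←n1: walk n1 to n0
  n8←n7: walk n7→n6→n4 to n0
  n9←n1: walk n1 to n0
  n9←n5: walk n5 to n0
  n9←n6: walk n6→n4 to n0
  n9←n8: walk n8 to n0
  DF(n0)=∅
  DF(n1)={n4,n5,n8,n9}
  DF(n2)={n4}
  DF(n3)={n4,n5}
  DF(n4)={n5,n8,n9}
  DF(n5)={n9}
  DF(n6)={n8,n9}
  DF(n7)={n8}
  DF(n8)={n9}
  DF(n9)=∅

φ for e: defs {n0,n4,n7,n8}
  DF⁺ = {n5,n8,n9}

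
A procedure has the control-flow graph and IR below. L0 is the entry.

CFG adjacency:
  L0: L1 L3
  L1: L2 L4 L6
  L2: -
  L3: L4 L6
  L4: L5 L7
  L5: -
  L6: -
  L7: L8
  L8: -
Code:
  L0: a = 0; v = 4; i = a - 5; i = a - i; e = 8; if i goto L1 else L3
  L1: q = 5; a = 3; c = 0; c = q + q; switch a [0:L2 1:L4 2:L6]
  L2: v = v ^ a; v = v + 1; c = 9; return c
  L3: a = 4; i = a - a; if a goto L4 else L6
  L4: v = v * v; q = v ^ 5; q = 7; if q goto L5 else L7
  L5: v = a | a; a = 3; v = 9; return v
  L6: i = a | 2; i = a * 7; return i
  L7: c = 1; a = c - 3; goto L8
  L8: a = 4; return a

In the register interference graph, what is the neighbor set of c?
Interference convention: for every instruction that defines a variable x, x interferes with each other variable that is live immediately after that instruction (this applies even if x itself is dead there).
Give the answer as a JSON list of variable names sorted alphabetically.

Per-block:
  L0 def {a,e,i,v} use ∅
  L1 def {a,c,q} use ∅
  L2 def {c,v} use {a,v}
  L3 def {a,i} use ∅
  L4 def {q,v} use {v}
  L5 def {a,v} use {a}
  L6 def {i} use {a}
  L7 def {a,c} use ∅
  L8 def {a} use ∅

Liveness:
  L0: in=∅ out={v}
  L1: in={v} out={a,v}
  L2: in={a,v} out=∅
  L3: in={v} out={a,v}
  L4: in={a,v} out={a}
  L5: in={a} out=∅
  L6: in={a} out=∅
  L7: in=∅ out=∅
  L8: in=∅ out=∅

Interference:
  a: {c,i,q,v}
  c: {a,q,v}
  e: {i,v}
  i: {a,e,v}
  q: {a,c,v}
  v: {a,c,e,i,q}

N(c) = ["a", "q", "v"]

Answer: ["a", "q", "v"]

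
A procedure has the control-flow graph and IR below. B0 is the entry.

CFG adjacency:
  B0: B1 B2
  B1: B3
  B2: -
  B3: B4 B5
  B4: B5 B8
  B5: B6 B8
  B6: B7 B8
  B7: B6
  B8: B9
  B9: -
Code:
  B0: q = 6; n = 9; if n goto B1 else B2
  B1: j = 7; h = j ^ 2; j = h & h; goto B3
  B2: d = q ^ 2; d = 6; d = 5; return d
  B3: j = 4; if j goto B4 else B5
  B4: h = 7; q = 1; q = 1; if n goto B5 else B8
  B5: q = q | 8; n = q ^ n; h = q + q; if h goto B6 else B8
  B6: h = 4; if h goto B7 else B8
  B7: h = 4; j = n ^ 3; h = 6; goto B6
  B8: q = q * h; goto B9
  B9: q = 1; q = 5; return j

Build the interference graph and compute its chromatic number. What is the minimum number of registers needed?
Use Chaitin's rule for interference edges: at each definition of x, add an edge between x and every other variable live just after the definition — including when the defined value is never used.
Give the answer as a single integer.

Block summaries:
  B0: {n,q} / ∅
  B1: {h,j} / ∅
  B2: {d} / {q}
  B3: {j} / ∅
  B4: {h,q} / {n}
  B5: {h,n,q} / {n,q}
  B6: {h} / ∅
  B7: {h,j} / {n}
  B8: {q} / {h,q}
  B9: {q} / {j}

Backward fixpoint:
  B0 li=∅ lo={n,q}
  B1 li={n,q} lo={n,q}
  B2 li={q} lo=∅
  B3 li={n,q} lo={j,n,q}
  B4 li={j,n} lo={h,j,n,q}
  B5 li={j,n,q} lo={h,j,n,q}
  B6 li={j,n,q} lo={h,j,n,q}
  B7 li={n,q} lo={j,n,q}
  B8 li={h,j,q} lo={j}
  B9 li={j} lo=∅

Interfere edges:
  d: ∅
  h: {j,n,q}
  j: {h,n,q}
  n: {h,j,q}
  q: {h,j,n}

Colouring:
  lower bound: {h,j,n,q} mutually conflict ⇒ χ ≥ 4
  4-colouring: R0={d,h}  R1={j}  R2={n}  R3={q}
  χ = 4

Answer: 4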